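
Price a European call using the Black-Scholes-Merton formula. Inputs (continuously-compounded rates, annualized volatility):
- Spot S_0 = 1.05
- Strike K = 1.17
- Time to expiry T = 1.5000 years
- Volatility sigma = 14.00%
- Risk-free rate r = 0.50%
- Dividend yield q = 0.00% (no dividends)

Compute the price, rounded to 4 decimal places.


Answer: Price = 0.0325

Derivation:
d1 = (ln(S/K) + (r - q + 0.5*sigma^2) * T) / (sigma * sqrt(T)) = -0.50164141
d2 = d1 - sigma * sqrt(T) = -0.67310569
exp(-rT) = 0.99252805; exp(-qT) = 1.00000000
C = S_0 * exp(-qT) * N(d1) - K * exp(-rT) * N(d2)
N(d1) = 0.30795989; N(d2) = 0.25044003
C = 1.0500 * 1.00000000 * 0.30795989 - 1.1700 * 0.99252805 * 0.25044003 = 0.0325


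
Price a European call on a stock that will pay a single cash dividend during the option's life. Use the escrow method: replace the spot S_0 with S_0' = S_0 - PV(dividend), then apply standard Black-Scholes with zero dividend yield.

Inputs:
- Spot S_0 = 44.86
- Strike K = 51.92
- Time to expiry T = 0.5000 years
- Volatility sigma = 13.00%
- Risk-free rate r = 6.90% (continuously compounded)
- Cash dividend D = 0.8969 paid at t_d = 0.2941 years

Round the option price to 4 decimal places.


PV(D) = D * exp(-r * t_d) = 0.8969 * 0.97991162 = 0.87888273
S_0' = S_0 - PV(D) = 44.8600 - 0.87888273 = 43.98111727
d1 = (ln(S_0'/K) + (r + sigma^2/2)*T) / (sigma*sqrt(T)) = -1.38395683
d2 = d1 - sigma*sqrt(T) = -1.47588071
exp(-rT) = 0.96608834
N(d1) = 0.08318584; N(d2) = 0.06998796
C = S_0' * N(d1) - K * exp(-rT) * N(d2) = 43.98111727 * 0.08318584 - 51.9200 * 0.96608834 * 0.06998796 = 0.1481

Answer: Price = 0.1481


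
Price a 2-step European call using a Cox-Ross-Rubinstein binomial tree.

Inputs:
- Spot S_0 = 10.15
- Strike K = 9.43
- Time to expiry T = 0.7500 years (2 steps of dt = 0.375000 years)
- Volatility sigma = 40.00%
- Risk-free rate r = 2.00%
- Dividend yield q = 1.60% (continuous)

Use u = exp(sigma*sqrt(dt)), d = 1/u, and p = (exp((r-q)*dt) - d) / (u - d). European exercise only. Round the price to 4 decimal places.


Answer: Price = V(0,0) = 1.7239

Derivation:
dt = T/N = 0.375000
u = exp(sigma*sqrt(dt)) = 1.277556; d = 1/u = 0.782744
p = (exp((r-q)*dt) - d) / (u - d) = 0.442101
Discount per step: exp(-r*dt) = 0.992528
Stock lattice S(k, i) with i counting down-moves:
  k=0: S(0,0) = 10.1500
  k=1: S(1,0) = 12.9672; S(1,1) = 7.9449
  k=2: S(2,0) = 16.5663; S(2,1) = 10.1500; S(2,2) = 6.2188
Terminal payoffs V(N, i) = max(S_T - K, 0):
  V(2,0) = 7.136319; V(2,1) = 0.720000; V(2,2) = 0.000000
Backward induction: V(k, i) = exp(-r*dt) * [p * V(k+1, i) + (1-p) * V(k+1, i+1)].
  V(1,0) = exp(-r*dt) * [p*7.136319 + (1-p)*0.720000] = 3.530085
  V(1,1) = exp(-r*dt) * [p*0.720000 + (1-p)*0.000000] = 0.315934
  V(0,0) = exp(-r*dt) * [p*3.530085 + (1-p)*0.315934] = 1.723935


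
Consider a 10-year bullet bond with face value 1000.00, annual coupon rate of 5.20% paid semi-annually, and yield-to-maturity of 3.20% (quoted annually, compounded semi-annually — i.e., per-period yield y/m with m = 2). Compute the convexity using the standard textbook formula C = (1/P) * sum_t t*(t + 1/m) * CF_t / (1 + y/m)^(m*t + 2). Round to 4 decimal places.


Answer: Convexity = 76.3305

Derivation:
Coupon per period c = face * coupon_rate / m = 26.000000
Periods per year m = 2; per-period yield y/m = 0.016000
Number of cashflows N = 20
Cashflows (t years, CF_t, discount factor 1/(1+y/m)^(m*t), PV):
  t = 0.5000: CF_t = 26.000000, DF = 0.984252, PV = 25.590551
  t = 1.0000: CF_t = 26.000000, DF = 0.968752, PV = 25.187550
  t = 1.5000: CF_t = 26.000000, DF = 0.953496, PV = 24.790896
  t = 2.0000: CF_t = 26.000000, DF = 0.938480, PV = 24.400488
  t = 2.5000: CF_t = 26.000000, DF = 0.923701, PV = 24.016229
  t = 3.0000: CF_t = 26.000000, DF = 0.909155, PV = 23.638020
  t = 3.5000: CF_t = 26.000000, DF = 0.894837, PV = 23.265768
  t = 4.0000: CF_t = 26.000000, DF = 0.880745, PV = 22.899378
  t = 4.5000: CF_t = 26.000000, DF = 0.866875, PV = 22.538758
  t = 5.0000: CF_t = 26.000000, DF = 0.853224, PV = 22.183817
  t = 5.5000: CF_t = 26.000000, DF = 0.839787, PV = 21.834465
  t = 6.0000: CF_t = 26.000000, DF = 0.826562, PV = 21.490615
  t = 6.5000: CF_t = 26.000000, DF = 0.813545, PV = 21.152181
  t = 7.0000: CF_t = 26.000000, DF = 0.800734, PV = 20.819075
  t = 7.5000: CF_t = 26.000000, DF = 0.788124, PV = 20.491216
  t = 8.0000: CF_t = 26.000000, DF = 0.775712, PV = 20.168520
  t = 8.5000: CF_t = 26.000000, DF = 0.763496, PV = 19.850905
  t = 9.0000: CF_t = 26.000000, DF = 0.751473, PV = 19.538292
  t = 9.5000: CF_t = 26.000000, DF = 0.739639, PV = 19.230603
  t = 10.0000: CF_t = 1026.000000, DF = 0.727991, PV = 746.918475
Price P = sum_t PV_t = 1170.005802
Convexity numerator sum_t t*(t + 1/m) * CF_t / (1+y/m)^(m*t + 2):
  t = 0.5000: term = 12.395448
  t = 1.0000: term = 36.600732
  t = 1.5000: term = 72.048686
  t = 2.0000: term = 118.190101
  t = 2.5000: term = 174.493260
  t = 3.0000: term = 240.443468
  t = 3.5000: term = 315.542609
  t = 4.0000: term = 399.308701
  t = 4.5000: term = 491.275469
  t = 5.0000: term = 590.991924
  t = 5.5000: term = 698.021958
  t = 6.0000: term = 811.943938
  t = 6.5000: term = 932.350323
  t = 7.0000: term = 1058.847277
  t = 7.5000: term = 1191.054305
  t = 8.0000: term = 1328.603884
  t = 8.5000: term = 1471.141111
  t = 9.0000: term = 1618.323362
  t = 9.5000: term = 1769.819950
  t = 10.0000: term = 75975.765578
Convexity = (1/P) * sum = 89307.162085 / 1170.005802 = 76.330529


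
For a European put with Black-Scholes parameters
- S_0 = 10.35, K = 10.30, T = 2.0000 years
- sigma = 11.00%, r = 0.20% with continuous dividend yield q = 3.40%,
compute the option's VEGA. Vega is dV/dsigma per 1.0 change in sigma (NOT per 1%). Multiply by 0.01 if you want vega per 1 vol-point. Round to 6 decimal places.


Answer: Vega = 5.211510

Derivation:
d1 = -0.3024962667; d2 = -0.4580597586
phi(d1) = 0.3811011213; exp(-qT) = 0.9342604736; exp(-rT) = 0.9960079893
Vega = S * exp(-qT) * phi(d1) * sqrt(T) = 10.3500 * 0.9342604736 * 0.3811011213 * 1.4142135624 = 5.211510


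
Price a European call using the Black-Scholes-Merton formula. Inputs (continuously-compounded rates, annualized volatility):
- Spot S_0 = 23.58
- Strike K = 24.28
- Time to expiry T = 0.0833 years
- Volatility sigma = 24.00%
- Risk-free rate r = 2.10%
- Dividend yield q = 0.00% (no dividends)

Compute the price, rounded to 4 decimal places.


Answer: Price = 0.3832

Derivation:
d1 = (ln(S/K) + (r - q + 0.5*sigma^2) * T) / (sigma * sqrt(T)) = -0.36244251
d2 = d1 - sigma * sqrt(T) = -0.43171069
exp(-rT) = 0.99825223; exp(-qT) = 1.00000000
C = S_0 * exp(-qT) * N(d1) - K * exp(-rT) * N(d2)
N(d1) = 0.35851069; N(d2) = 0.33297585
C = 23.5800 * 1.00000000 * 0.35851069 - 24.2800 * 0.99825223 * 0.33297585 = 0.3832


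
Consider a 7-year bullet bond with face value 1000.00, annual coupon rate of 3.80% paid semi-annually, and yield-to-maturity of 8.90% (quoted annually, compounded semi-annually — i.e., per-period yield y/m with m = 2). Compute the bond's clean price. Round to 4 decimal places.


Coupon per period c = face * coupon_rate / m = 19.000000
Periods per year m = 2; per-period yield y/m = 0.044500
Number of cashflows N = 14
Cashflows (t years, CF_t, discount factor 1/(1+y/m)^(m*t), PV):
  t = 0.5000: CF_t = 19.000000, DF = 0.957396, PV = 18.190522
  t = 1.0000: CF_t = 19.000000, DF = 0.916607, PV = 17.415531
  t = 1.5000: CF_t = 19.000000, DF = 0.877556, PV = 16.673557
  t = 2.0000: CF_t = 19.000000, DF = 0.840168, PV = 15.963195
  t = 2.5000: CF_t = 19.000000, DF = 0.804374, PV = 15.283097
  t = 3.0000: CF_t = 19.000000, DF = 0.770104, PV = 14.631974
  t = 3.5000: CF_t = 19.000000, DF = 0.737294, PV = 14.008592
  t = 4.0000: CF_t = 19.000000, DF = 0.705883, PV = 13.411768
  t = 4.5000: CF_t = 19.000000, DF = 0.675809, PV = 12.840372
  t = 5.0000: CF_t = 19.000000, DF = 0.647017, PV = 12.293319
  t = 5.5000: CF_t = 19.000000, DF = 0.619451, PV = 11.769573
  t = 6.0000: CF_t = 19.000000, DF = 0.593060, PV = 11.268141
  t = 6.5000: CF_t = 19.000000, DF = 0.567793, PV = 10.788072
  t = 7.0000: CF_t = 1019.000000, DF = 0.543603, PV = 553.931374
Price P = sum_t PV_t = 738.469088

Answer: Price = 738.4691


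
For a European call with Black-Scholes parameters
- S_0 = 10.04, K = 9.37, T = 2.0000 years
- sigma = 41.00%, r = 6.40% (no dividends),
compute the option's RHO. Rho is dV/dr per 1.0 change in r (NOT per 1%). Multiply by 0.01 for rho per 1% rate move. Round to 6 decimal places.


d1 = 0.6297803741; d2 = 0.0499528135
phi(d1) = 0.3271782358; exp(-qT) = 1.0000000000; exp(-rT) = 0.8798533791
N(d2) = 0.5199200047
Rho = K*T*exp(-rT)*N(d2) = 9.3700 * 2.0000 * 0.8798533791 * 0.5199200047 = 8.572676

Answer: Rho = 8.572676


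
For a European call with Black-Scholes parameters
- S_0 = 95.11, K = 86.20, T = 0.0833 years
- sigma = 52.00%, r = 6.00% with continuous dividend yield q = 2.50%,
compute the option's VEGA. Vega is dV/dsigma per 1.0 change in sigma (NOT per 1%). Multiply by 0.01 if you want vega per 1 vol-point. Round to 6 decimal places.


Answer: Vega = 8.249937

Derivation:
d1 = 0.7498721707; d2 = 0.5997911259
phi(d1) = 0.3011663017; exp(-qT) = 0.9979196669; exp(-rT) = 0.9950144692
Vega = S * exp(-qT) * phi(d1) * sqrt(T) = 95.1100 * 0.9979196669 * 0.3011663017 * 0.2886173938 = 8.249937


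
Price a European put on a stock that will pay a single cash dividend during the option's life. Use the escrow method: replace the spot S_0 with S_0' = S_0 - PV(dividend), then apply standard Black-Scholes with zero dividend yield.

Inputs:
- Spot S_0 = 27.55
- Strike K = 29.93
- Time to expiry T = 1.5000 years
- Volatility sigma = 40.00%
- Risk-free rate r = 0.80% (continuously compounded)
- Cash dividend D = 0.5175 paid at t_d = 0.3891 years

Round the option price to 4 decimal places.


PV(D) = D * exp(-r * t_d) = 0.5175 * 0.99689204 = 0.51589163
S_0' = S_0 - PV(D) = 27.5500 - 0.51589163 = 27.03410837
d1 = (ln(S_0'/K) + (r + sigma^2/2)*T) / (sigma*sqrt(T)) = 0.06172310
d2 = d1 - sigma*sqrt(T) = -0.42817485
exp(-rT) = 0.98807171
N(-d1) = 0.47539167; N(-d2) = 0.66573809
P = K * exp(-rT) * N(-d2) - S_0' * N(-d1) = 29.9300 * 0.98807171 * 0.66573809 - 27.03410837 * 0.47539167 = 6.8361

Answer: Price = 6.8361


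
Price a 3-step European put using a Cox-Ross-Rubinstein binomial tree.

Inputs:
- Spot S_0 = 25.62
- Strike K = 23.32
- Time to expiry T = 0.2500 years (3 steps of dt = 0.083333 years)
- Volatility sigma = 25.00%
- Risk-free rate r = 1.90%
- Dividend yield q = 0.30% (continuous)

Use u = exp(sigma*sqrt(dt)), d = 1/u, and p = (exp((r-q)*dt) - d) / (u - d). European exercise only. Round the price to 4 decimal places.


Answer: Price = V(0,0) = 0.3523

Derivation:
dt = T/N = 0.083333
u = exp(sigma*sqrt(dt)) = 1.074837; d = 1/u = 0.930374
p = (exp((r-q)*dt) - d) / (u - d) = 0.491201
Discount per step: exp(-r*dt) = 0.998418
Stock lattice S(k, i) with i counting down-moves:
  k=0: S(0,0) = 25.6200
  k=1: S(1,0) = 27.5373; S(1,1) = 23.8362
  k=2: S(2,0) = 29.5981; S(2,1) = 25.6200; S(2,2) = 22.1766
  k=3: S(3,0) = 31.8131; S(3,1) = 27.5373; S(3,2) = 23.8362; S(3,3) = 20.6325
Terminal payoffs V(N, i) = max(K - S_T, 0):
  V(3,0) = 0.000000; V(3,1) = 0.000000; V(3,2) = 0.000000; V(3,3) = 2.687511
Backward induction: V(k, i) = exp(-r*dt) * [p * V(k+1, i) + (1-p) * V(k+1, i+1)].
  V(2,0) = exp(-r*dt) * [p*0.000000 + (1-p)*0.000000] = 0.000000
  V(2,1) = exp(-r*dt) * [p*0.000000 + (1-p)*0.000000] = 0.000000
  V(2,2) = exp(-r*dt) * [p*0.000000 + (1-p)*2.687511] = 1.365239
  V(1,0) = exp(-r*dt) * [p*0.000000 + (1-p)*0.000000] = 0.000000
  V(1,1) = exp(-r*dt) * [p*0.000000 + (1-p)*1.365239] = 0.693533
  V(0,0) = exp(-r*dt) * [p*0.000000 + (1-p)*0.693533] = 0.352310


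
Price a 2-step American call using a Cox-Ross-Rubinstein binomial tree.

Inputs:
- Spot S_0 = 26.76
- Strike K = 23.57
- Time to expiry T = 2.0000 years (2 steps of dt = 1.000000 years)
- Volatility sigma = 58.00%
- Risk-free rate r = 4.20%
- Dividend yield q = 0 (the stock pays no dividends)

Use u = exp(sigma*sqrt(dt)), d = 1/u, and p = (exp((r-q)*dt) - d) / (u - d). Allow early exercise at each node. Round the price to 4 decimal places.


dt = T/N = 1.000000
u = exp(sigma*sqrt(dt)) = 1.786038; d = 1/u = 0.559898
p = (exp((r-q)*dt) - d) / (u - d) = 0.393916
Discount per step: exp(-r*dt) = 0.958870
Stock lattice S(k, i) with i counting down-moves:
  k=0: S(0,0) = 26.7600
  k=1: S(1,0) = 47.7944; S(1,1) = 14.9829
  k=2: S(2,0) = 85.3626; S(2,1) = 26.7600; S(2,2) = 8.3889
Terminal payoffs V(N, i) = max(S_T - K, 0):
  V(2,0) = 61.792614; V(2,1) = 3.190000; V(2,2) = 0.000000
Backward induction: V(k, i) = exp(-r*dt) * [p * V(k+1, i) + (1-p) * V(k+1, i+1)]; then take max(V_cont, immediate exercise) for American.
  V(1,0) = exp(-r*dt) * [p*61.792614 + (1-p)*3.190000] = 25.193828; exercise = 24.224388; V(1,0) = max -> 25.193828
  V(1,1) = exp(-r*dt) * [p*3.190000 + (1-p)*0.000000] = 1.204908; exercise = 0.000000; V(1,1) = max -> 1.204908
  V(0,0) = exp(-r*dt) * [p*25.193828 + (1-p)*1.204908] = 10.216303; exercise = 3.190000; V(0,0) = max -> 10.216303

Answer: Price = V(0,0) = 10.2163


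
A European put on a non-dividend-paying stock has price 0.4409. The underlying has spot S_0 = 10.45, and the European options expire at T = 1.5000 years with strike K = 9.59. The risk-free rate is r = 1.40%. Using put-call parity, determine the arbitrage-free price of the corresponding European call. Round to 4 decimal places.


Answer: Call price = 1.5002

Derivation:
Put-call parity: C - P = S_0 * exp(-qT) - K * exp(-rT).
S_0 * exp(-qT) = 10.4500 * 1.00000000 = 10.45000000
K * exp(-rT) = 9.5900 * 0.97921896 = 9.39070987
C = P + S*exp(-qT) - K*exp(-rT)
C = 0.4409 + 10.45000000 - 9.39070987 = 1.5002


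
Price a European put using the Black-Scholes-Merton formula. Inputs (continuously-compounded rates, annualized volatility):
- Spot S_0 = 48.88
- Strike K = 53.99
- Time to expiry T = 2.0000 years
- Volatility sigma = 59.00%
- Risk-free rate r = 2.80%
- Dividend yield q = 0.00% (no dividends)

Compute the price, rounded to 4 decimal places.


Answer: Price = 17.2672

Derivation:
d1 = (ln(S/K) + (r - q + 0.5*sigma^2) * T) / (sigma * sqrt(T)) = 0.36514212
d2 = d1 - sigma * sqrt(T) = -0.46924389
exp(-rT) = 0.94553914; exp(-qT) = 1.00000000
P = K * exp(-rT) * N(-d2) - S_0 * exp(-qT) * N(-d1)
N(-d1) = 0.35750266; N(-d2) = 0.68055234
P = 53.9900 * 0.94553914 * 0.68055234 - 48.8800 * 1.00000000 * 0.35750266 = 17.2672


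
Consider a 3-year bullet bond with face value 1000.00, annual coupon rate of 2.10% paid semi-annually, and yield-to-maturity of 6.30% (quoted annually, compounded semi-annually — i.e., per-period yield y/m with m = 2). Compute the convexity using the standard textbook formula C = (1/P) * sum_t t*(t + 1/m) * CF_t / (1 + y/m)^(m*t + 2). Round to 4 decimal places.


Coupon per period c = face * coupon_rate / m = 10.500000
Periods per year m = 2; per-period yield y/m = 0.031500
Number of cashflows N = 6
Cashflows (t years, CF_t, discount factor 1/(1+y/m)^(m*t), PV):
  t = 0.5000: CF_t = 10.500000, DF = 0.969462, PV = 10.179350
  t = 1.0000: CF_t = 10.500000, DF = 0.939856, PV = 9.868493
  t = 1.5000: CF_t = 10.500000, DF = 0.911155, PV = 9.567128
  t = 2.0000: CF_t = 10.500000, DF = 0.883330, PV = 9.274967
  t = 2.5000: CF_t = 10.500000, DF = 0.856355, PV = 8.991728
  t = 3.0000: CF_t = 1010.500000, DF = 0.830204, PV = 838.920726
Price P = sum_t PV_t = 886.802392
Convexity numerator sum_t t*(t + 1/m) * CF_t / (1+y/m)^(m*t + 2):
  t = 0.5000: term = 4.783564
  t = 1.0000: term = 13.912450
  t = 1.5000: term = 26.975183
  t = 2.0000: term = 43.585688
  t = 2.5000: term = 63.382000
  t = 3.0000: term = 8278.883256
Convexity = (1/P) * sum = 8431.522141 / 886.802392 = 9.507780

Answer: Convexity = 9.5078


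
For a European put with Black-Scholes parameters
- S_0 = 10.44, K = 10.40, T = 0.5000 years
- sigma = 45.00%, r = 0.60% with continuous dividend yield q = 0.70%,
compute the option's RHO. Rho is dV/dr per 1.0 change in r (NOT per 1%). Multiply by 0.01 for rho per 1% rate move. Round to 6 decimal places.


d1 = 0.1695917874; d2 = -0.1486062641
phi(d1) = 0.3932462707; exp(-qT) = 0.9965061179; exp(-rT) = 0.9970044955
N(-d2) = 0.5590678351
Rho = -K*T*exp(-rT)*N(-d2) = -10.4000 * 0.5000 * 0.9970044955 * 0.5590678351 = -2.898444

Answer: Rho = -2.898444


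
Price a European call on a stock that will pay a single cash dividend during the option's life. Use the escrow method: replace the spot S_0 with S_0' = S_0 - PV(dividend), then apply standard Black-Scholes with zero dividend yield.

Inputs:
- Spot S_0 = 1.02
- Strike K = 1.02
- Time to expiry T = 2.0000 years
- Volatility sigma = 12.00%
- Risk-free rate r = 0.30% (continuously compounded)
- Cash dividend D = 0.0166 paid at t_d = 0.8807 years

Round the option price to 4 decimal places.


Answer: Price = 0.0631

Derivation:
PV(D) = D * exp(-r * t_d) = 0.0166 * 0.99736139 = 0.01655620
S_0' = S_0 - PV(D) = 1.0200 - 0.01655620 = 1.00344380
d1 = (ln(S_0'/K) + (r + sigma^2/2)*T) / (sigma*sqrt(T)) = 0.02377798
d2 = d1 - sigma*sqrt(T) = -0.14592765
exp(-rT) = 0.99401796
N(d1) = 0.50948515; N(d2) = 0.44198925
C = S_0' * N(d1) - K * exp(-rT) * N(d2) = 1.00344380 * 0.50948515 - 1.0200 * 0.99401796 * 0.44198925 = 0.0631


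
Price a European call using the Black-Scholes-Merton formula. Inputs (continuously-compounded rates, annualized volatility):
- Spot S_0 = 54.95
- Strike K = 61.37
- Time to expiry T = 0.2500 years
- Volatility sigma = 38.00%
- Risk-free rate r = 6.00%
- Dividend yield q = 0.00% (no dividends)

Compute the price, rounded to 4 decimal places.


d1 = (ln(S/K) + (r - q + 0.5*sigma^2) * T) / (sigma * sqrt(T)) = -0.40761808
d2 = d1 - sigma * sqrt(T) = -0.59761808
exp(-rT) = 0.98511194; exp(-qT) = 1.00000000
C = S_0 * exp(-qT) * N(d1) - K * exp(-rT) * N(d2)
N(d1) = 0.34177704; N(d2) = 0.27504740
C = 54.9500 * 1.00000000 * 0.34177704 - 61.3700 * 0.98511194 * 0.27504740 = 2.1523

Answer: Price = 2.1523


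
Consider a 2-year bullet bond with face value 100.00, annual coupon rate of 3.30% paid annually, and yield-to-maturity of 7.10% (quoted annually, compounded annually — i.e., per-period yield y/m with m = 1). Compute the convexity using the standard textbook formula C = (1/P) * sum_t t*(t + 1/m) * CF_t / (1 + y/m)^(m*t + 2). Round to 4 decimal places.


Answer: Convexity = 5.1155

Derivation:
Coupon per period c = face * coupon_rate / m = 3.300000
Periods per year m = 1; per-period yield y/m = 0.071000
Number of cashflows N = 2
Cashflows (t years, CF_t, discount factor 1/(1+y/m)^(m*t), PV):
  t = 1.0000: CF_t = 3.300000, DF = 0.933707, PV = 3.081232
  t = 2.0000: CF_t = 103.300000, DF = 0.871808, PV = 90.057810
Price P = sum_t PV_t = 93.139042
Convexity numerator sum_t t*(t + 1/m) * CF_t / (1+y/m)^(m*t + 2):
  t = 1.0000: term = 5.372489
  t = 2.0000: term = 471.078939
Convexity = (1/P) * sum = 476.451428 / 93.139042 = 5.115486


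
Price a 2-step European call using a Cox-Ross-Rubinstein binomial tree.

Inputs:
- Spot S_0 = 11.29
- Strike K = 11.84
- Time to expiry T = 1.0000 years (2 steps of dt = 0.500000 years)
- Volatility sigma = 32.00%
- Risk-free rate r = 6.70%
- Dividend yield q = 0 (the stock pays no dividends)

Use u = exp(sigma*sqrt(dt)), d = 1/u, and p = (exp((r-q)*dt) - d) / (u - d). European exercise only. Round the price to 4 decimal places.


dt = T/N = 0.500000
u = exp(sigma*sqrt(dt)) = 1.253919; d = 1/u = 0.797499
p = (exp((r-q)*dt) - d) / (u - d) = 0.518312
Discount per step: exp(-r*dt) = 0.967055
Stock lattice S(k, i) with i counting down-moves:
  k=0: S(0,0) = 11.2900
  k=1: S(1,0) = 14.1568; S(1,1) = 9.0038
  k=2: S(2,0) = 17.7514; S(2,1) = 11.2900; S(2,2) = 7.1805
Terminal payoffs V(N, i) = max(S_T - K, 0):
  V(2,0) = 5.911424; V(2,1) = 0.000000; V(2,2) = 0.000000
Backward induction: V(k, i) = exp(-r*dt) * [p * V(k+1, i) + (1-p) * V(k+1, i+1)].
  V(1,0) = exp(-r*dt) * [p*5.911424 + (1-p)*0.000000] = 2.963020
  V(1,1) = exp(-r*dt) * [p*0.000000 + (1-p)*0.000000] = 0.000000
  V(0,0) = exp(-r*dt) * [p*2.963020 + (1-p)*0.000000] = 1.485173

Answer: Price = V(0,0) = 1.4852


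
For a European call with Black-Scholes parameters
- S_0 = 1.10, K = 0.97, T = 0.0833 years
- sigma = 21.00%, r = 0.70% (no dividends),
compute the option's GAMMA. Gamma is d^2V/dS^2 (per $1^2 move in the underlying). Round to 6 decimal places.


d1 = 2.1149973079; d2 = 2.0543876553
phi(d1) = 0.0426151549; exp(-qT) = 1.0000000000; exp(-rT) = 0.9994170700
Gamma = exp(-qT) * phi(d1) / (S * sigma * sqrt(T)) = 1.0000000000 * 0.0426151549 / (1.1000 * 0.2100 * 0.2886173938) = 0.639189

Answer: Gamma = 0.639189


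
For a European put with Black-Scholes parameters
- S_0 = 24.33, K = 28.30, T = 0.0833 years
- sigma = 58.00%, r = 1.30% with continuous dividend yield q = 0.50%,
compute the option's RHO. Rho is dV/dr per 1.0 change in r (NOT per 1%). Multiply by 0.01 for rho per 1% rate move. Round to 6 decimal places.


Answer: Rho = -1.971268

Derivation:
d1 = -0.8152673018; d2 = -0.9826653902
phi(d1) = 0.2861414758; exp(-qT) = 0.9995835867; exp(-rT) = 0.9989176861
N(-d2) = 0.8371139251
Rho = -K*T*exp(-rT)*N(-d2) = -28.3000 * 0.0833 * 0.9989176861 * 0.8371139251 = -1.971268


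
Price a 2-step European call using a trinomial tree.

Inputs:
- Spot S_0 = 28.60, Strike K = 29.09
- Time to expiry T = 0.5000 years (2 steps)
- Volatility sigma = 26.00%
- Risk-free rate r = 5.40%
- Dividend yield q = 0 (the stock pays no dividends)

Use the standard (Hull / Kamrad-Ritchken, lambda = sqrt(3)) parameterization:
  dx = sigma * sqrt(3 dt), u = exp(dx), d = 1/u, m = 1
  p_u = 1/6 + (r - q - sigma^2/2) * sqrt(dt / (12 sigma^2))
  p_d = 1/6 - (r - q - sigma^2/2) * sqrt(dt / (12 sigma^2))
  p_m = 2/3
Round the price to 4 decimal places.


dt = T/N = 0.250000; dx = sigma*sqrt(3*dt) = 0.225167
u = exp(dx) = 1.252531; d = 1/u = 0.798383
p_u = 0.177881, p_m = 0.666667, p_d = 0.155453
Discount per step: exp(-r*dt) = 0.986591
Stock lattice S(k, j) with j the centered position index:
  k=0: S(0,+0) = 28.6000
  k=1: S(1,-1) = 22.8338; S(1,+0) = 28.6000; S(1,+1) = 35.8224
  k=2: S(2,-2) = 18.2301; S(2,-1) = 22.8338; S(2,+0) = 28.6000; S(2,+1) = 35.8224; S(2,+2) = 44.8687
Terminal payoffs V(N, j) = max(S_T - K, 0):
  V(2,-2) = 0.000000; V(2,-1) = 0.000000; V(2,+0) = 0.000000; V(2,+1) = 6.732397; V(2,+2) = 15.778677
Backward induction: V(k, j) = exp(-r*dt) * [p_u * V(k+1, j+1) + p_m * V(k+1, j) + p_d * V(k+1, j-1)]
  V(1,-1) = exp(-r*dt) * [p_u*0.000000 + p_m*0.000000 + p_d*0.000000] = 0.000000
  V(1,+0) = exp(-r*dt) * [p_u*6.732397 + p_m*0.000000 + p_d*0.000000] = 1.181504
  V(1,+1) = exp(-r*dt) * [p_u*15.778677 + p_m*6.732397 + p_d*0.000000] = 7.197165
  V(0,+0) = exp(-r*dt) * [p_u*7.197165 + p_m*1.181504 + p_d*0.000000] = 2.040176

Answer: Price = V(0,0) = 2.0402


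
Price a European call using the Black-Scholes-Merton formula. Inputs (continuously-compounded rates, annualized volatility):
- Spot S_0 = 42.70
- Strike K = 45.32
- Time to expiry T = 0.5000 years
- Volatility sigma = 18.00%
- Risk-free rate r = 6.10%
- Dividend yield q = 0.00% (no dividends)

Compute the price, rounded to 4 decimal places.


d1 = (ln(S/K) + (r - q + 0.5*sigma^2) * T) / (sigma * sqrt(T)) = -0.16459494
d2 = d1 - sigma * sqrt(T) = -0.29187416
exp(-rT) = 0.96996043; exp(-qT) = 1.00000000
C = S_0 * exp(-qT) * N(d1) - K * exp(-rT) * N(d2)
N(d1) = 0.43463141; N(d2) = 0.38519142
C = 42.7000 * 1.00000000 * 0.43463141 - 45.3200 * 0.96996043 * 0.38519142 = 1.6263

Answer: Price = 1.6263


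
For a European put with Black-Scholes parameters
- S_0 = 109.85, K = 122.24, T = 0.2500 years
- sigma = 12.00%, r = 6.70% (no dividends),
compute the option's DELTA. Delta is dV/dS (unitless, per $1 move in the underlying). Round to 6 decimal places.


Answer: Delta = -0.929491

Derivation:
d1 = -1.4720087765; d2 = -1.5320087765
phi(d1) = 0.1350185028; exp(-qT) = 1.0000000000; exp(-rT) = 0.9833895013
N(-d1) = 0.9294907462
Delta = -exp(-qT) * N(-d1) = -1.0000000000 * 0.9294907462 = -0.929491


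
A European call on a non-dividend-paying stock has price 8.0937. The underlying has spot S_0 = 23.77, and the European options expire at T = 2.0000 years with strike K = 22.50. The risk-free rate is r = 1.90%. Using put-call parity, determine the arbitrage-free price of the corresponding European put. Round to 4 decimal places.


Put-call parity: C - P = S_0 * exp(-qT) - K * exp(-rT).
S_0 * exp(-qT) = 23.7700 * 1.00000000 = 23.77000000
K * exp(-rT) = 22.5000 * 0.96271294 = 21.66104117
P = C - S*exp(-qT) + K*exp(-rT)
P = 8.0937 - 23.77000000 + 21.66104117 = 5.9847

Answer: Put price = 5.9847


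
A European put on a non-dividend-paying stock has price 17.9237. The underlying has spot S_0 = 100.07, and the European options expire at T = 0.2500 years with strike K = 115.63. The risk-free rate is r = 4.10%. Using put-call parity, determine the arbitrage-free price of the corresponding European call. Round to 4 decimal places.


Put-call parity: C - P = S_0 * exp(-qT) - K * exp(-rT).
S_0 * exp(-qT) = 100.0700 * 1.00000000 = 100.07000000
K * exp(-rT) = 115.6300 * 0.98980235 = 114.45084599
C = P + S*exp(-qT) - K*exp(-rT)
C = 17.9237 + 100.07000000 - 114.45084599 = 3.5429

Answer: Call price = 3.5429


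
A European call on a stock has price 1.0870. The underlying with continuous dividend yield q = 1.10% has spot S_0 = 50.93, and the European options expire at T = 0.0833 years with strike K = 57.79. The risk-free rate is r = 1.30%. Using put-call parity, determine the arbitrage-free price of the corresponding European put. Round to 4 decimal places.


Put-call parity: C - P = S_0 * exp(-qT) - K * exp(-rT).
S_0 * exp(-qT) = 50.9300 * 0.99908412 = 50.88335422
K * exp(-rT) = 57.7900 * 0.99891769 = 57.72745308
P = C - S*exp(-qT) + K*exp(-rT)
P = 1.0870 - 50.88335422 + 57.72745308 = 7.9311

Answer: Put price = 7.9311


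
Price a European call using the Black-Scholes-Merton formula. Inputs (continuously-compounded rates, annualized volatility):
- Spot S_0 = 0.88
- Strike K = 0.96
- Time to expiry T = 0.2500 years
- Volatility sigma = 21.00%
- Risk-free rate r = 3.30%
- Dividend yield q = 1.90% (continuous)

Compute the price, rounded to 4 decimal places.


d1 = (ln(S/K) + (r - q + 0.5*sigma^2) * T) / (sigma * sqrt(T)) = -0.74284645
d2 = d1 - sigma * sqrt(T) = -0.84784645
exp(-rT) = 0.99178394; exp(-qT) = 0.99526126
C = S_0 * exp(-qT) * N(d1) - K * exp(-rT) * N(d2)
N(d1) = 0.22878733; N(d2) = 0.19826175
C = 0.8800 * 0.99526126 * 0.22878733 - 0.9600 * 0.99178394 * 0.19826175 = 0.0116

Answer: Price = 0.0116


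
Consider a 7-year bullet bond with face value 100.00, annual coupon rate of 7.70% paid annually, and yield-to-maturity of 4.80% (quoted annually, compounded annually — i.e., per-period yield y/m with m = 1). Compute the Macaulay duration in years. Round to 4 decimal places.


Answer: Macaulay duration = 5.7764 years

Derivation:
Coupon per period c = face * coupon_rate / m = 7.700000
Periods per year m = 1; per-period yield y/m = 0.048000
Number of cashflows N = 7
Cashflows (t years, CF_t, discount factor 1/(1+y/m)^(m*t), PV):
  t = 1.0000: CF_t = 7.700000, DF = 0.954198, PV = 7.347328
  t = 2.0000: CF_t = 7.700000, DF = 0.910495, PV = 7.010809
  t = 3.0000: CF_t = 7.700000, DF = 0.868793, PV = 6.689704
  t = 4.0000: CF_t = 7.700000, DF = 0.829001, PV = 6.383305
  t = 5.0000: CF_t = 7.700000, DF = 0.791031, PV = 6.090940
  t = 6.0000: CF_t = 7.700000, DF = 0.754801, PV = 5.811966
  t = 7.0000: CF_t = 107.700000, DF = 0.720230, PV = 77.568738
Price P = sum_t PV_t = 116.902789
Macaulay numerator sum_t t * PV_t:
  t * PV_t at t = 1.0000: 7.347328
  t * PV_t at t = 2.0000: 14.021619
  t * PV_t at t = 3.0000: 20.069111
  t * PV_t at t = 4.0000: 25.533220
  t * PV_t at t = 5.0000: 30.454699
  t * PV_t at t = 6.0000: 34.871793
  t * PV_t at t = 7.0000: 542.981165
Macaulay duration D = (sum_t t * PV_t) / P = 675.278935 / 116.902789 = 5.776414


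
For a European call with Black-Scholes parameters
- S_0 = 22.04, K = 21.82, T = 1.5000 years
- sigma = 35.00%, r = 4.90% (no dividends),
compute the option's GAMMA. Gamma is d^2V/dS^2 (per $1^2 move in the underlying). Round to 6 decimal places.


d1 = 0.4091977684; d2 = -0.0194629366
phi(d1) = 0.3669022042; exp(-qT) = 1.0000000000; exp(-rT) = 0.9291361458
Gamma = exp(-qT) * phi(d1) / (S * sigma * sqrt(T)) = 1.0000000000 * 0.3669022042 / (22.0400 * 0.3500 * 1.2247448714) = 0.038835

Answer: Gamma = 0.038835


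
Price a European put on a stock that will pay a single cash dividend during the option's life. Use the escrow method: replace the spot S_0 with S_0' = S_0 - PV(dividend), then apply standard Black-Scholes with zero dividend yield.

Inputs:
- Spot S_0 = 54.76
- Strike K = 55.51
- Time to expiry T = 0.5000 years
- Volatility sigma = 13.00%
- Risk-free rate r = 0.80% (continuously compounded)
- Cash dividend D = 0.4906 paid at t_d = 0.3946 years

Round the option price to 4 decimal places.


Answer: Price = 2.5577

Derivation:
PV(D) = D * exp(-r * t_d) = 0.4906 * 0.99684818 = 0.48905372
S_0' = S_0 - PV(D) = 54.7600 - 0.48905372 = 54.27094628
d1 = (ln(S_0'/K) + (r + sigma^2/2)*T) / (sigma*sqrt(T)) = -0.15609828
d2 = d1 - sigma*sqrt(T) = -0.24802217
exp(-rT) = 0.99600799
N(-d1) = 0.56202222; N(-d2) = 0.59794137
P = K * exp(-rT) * N(-d2) - S_0' * N(-d1) = 55.5100 * 0.99600799 * 0.59794137 - 54.27094628 * 0.56202222 = 2.5577


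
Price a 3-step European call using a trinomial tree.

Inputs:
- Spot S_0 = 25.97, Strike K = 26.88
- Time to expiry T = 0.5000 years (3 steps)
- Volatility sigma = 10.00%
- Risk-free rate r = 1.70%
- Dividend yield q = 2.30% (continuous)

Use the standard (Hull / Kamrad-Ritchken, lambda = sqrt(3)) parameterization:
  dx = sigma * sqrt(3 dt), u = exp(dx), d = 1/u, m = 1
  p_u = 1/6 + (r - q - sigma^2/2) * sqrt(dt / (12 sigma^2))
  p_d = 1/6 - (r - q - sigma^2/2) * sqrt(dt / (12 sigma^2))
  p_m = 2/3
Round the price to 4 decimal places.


Answer: Price = V(0,0) = 0.3753

Derivation:
dt = T/N = 0.166667; dx = sigma*sqrt(3*dt) = 0.070711
u = exp(dx) = 1.073271; d = 1/u = 0.931731
p_u = 0.153703, p_m = 0.666667, p_d = 0.179630
Discount per step: exp(-r*dt) = 0.997171
Stock lattice S(k, j) with j the centered position index:
  k=0: S(0,+0) = 25.9700
  k=1: S(1,-1) = 24.1971; S(1,+0) = 25.9700; S(1,+1) = 27.8728
  k=2: S(2,-2) = 22.5452; S(2,-1) = 24.1971; S(2,+0) = 25.9700; S(2,+1) = 27.8728; S(2,+2) = 29.9151
  k=3: S(3,-3) = 21.0060; S(3,-2) = 22.5452; S(3,-1) = 24.1971; S(3,+0) = 25.9700; S(3,+1) = 27.8728; S(3,+2) = 29.9151; S(3,+3) = 32.1070
Terminal payoffs V(N, j) = max(S_T - K, 0):
  V(3,-3) = 0.000000; V(3,-2) = 0.000000; V(3,-1) = 0.000000; V(3,+0) = 0.000000; V(3,+1) = 0.992839; V(3,+2) = 3.035100; V(3,+3) = 5.227000
Backward induction: V(k, j) = exp(-r*dt) * [p_u * V(k+1, j+1) + p_m * V(k+1, j) + p_d * V(k+1, j-1)]
  V(2,-2) = exp(-r*dt) * [p_u*0.000000 + p_m*0.000000 + p_d*0.000000] = 0.000000
  V(2,-1) = exp(-r*dt) * [p_u*0.000000 + p_m*0.000000 + p_d*0.000000] = 0.000000
  V(2,+0) = exp(-r*dt) * [p_u*0.992839 + p_m*0.000000 + p_d*0.000000] = 0.152171
  V(2,+1) = exp(-r*dt) * [p_u*3.035100 + p_m*0.992839 + p_d*0.000000] = 1.125204
  V(2,+2) = exp(-r*dt) * [p_u*5.227000 + p_m*3.035100 + p_d*0.992839] = 2.996647
  V(1,-1) = exp(-r*dt) * [p_u*0.152171 + p_m*0.000000 + p_d*0.000000] = 0.023323
  V(1,+0) = exp(-r*dt) * [p_u*1.125204 + p_m*0.152171 + p_d*0.000000] = 0.273618
  V(1,+1) = exp(-r*dt) * [p_u*2.996647 + p_m*1.125204 + p_d*0.152171] = 1.234562
  V(0,+0) = exp(-r*dt) * [p_u*1.234562 + p_m*0.273618 + p_d*0.023323] = 0.375293


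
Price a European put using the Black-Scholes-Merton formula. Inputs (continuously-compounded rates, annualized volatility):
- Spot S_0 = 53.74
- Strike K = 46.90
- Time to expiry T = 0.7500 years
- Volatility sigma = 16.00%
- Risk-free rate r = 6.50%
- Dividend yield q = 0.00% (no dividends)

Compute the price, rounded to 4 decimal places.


Answer: Price = 0.2867

Derivation:
d1 = (ln(S/K) + (r - q + 0.5*sigma^2) * T) / (sigma * sqrt(T)) = 1.40361015
d2 = d1 - sigma * sqrt(T) = 1.26504609
exp(-rT) = 0.95241920; exp(-qT) = 1.00000000
P = K * exp(-rT) * N(-d2) - S_0 * exp(-qT) * N(-d1)
N(-d1) = 0.08021749; N(-d2) = 0.10292740
P = 46.9000 * 0.95241920 * 0.10292740 - 53.7400 * 1.00000000 * 0.08021749 = 0.2867


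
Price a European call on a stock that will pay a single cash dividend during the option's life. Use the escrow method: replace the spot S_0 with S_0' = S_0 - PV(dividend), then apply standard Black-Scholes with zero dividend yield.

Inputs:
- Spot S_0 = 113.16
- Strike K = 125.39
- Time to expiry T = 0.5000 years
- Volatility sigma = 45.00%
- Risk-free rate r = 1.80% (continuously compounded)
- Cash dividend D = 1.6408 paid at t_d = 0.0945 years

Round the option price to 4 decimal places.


Answer: Price = 9.3759

Derivation:
PV(D) = D * exp(-r * t_d) = 1.6408 * 0.99830045 = 1.63801137
S_0' = S_0 - PV(D) = 113.1600 - 1.63801137 = 111.52198863
d1 = (ln(S_0'/K) + (r + sigma^2/2)*T) / (sigma*sqrt(T)) = -0.18096309
d2 = d1 - sigma*sqrt(T) = -0.49916114
exp(-rT) = 0.99104038
N(d1) = 0.42819828; N(d2) = 0.30883294
C = S_0' * N(d1) - K * exp(-rT) * N(d2) = 111.52198863 * 0.42819828 - 125.3900 * 0.99104038 * 0.30883294 = 9.3759


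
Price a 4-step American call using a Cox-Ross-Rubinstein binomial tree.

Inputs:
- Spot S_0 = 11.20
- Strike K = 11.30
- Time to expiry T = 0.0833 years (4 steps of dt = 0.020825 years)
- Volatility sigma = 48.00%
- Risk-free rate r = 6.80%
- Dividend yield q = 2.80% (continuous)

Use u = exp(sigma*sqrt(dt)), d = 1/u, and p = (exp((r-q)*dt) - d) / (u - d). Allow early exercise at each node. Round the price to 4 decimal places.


Answer: Price = V(0,0) = 0.5684

Derivation:
dt = T/N = 0.020825
u = exp(sigma*sqrt(dt)) = 1.071724; d = 1/u = 0.933076
p = (exp((r-q)*dt) - d) / (u - d) = 0.488700
Discount per step: exp(-r*dt) = 0.998585
Stock lattice S(k, i) with i counting down-moves:
  k=0: S(0,0) = 11.2000
  k=1: S(1,0) = 12.0033; S(1,1) = 10.4505
  k=2: S(2,0) = 12.8642; S(2,1) = 11.2000; S(2,2) = 9.7511
  k=3: S(3,0) = 13.7869; S(3,1) = 12.0033; S(3,2) = 10.4505; S(3,3) = 9.0985
  k=4: S(4,0) = 14.7757; S(4,1) = 12.8642; S(4,2) = 11.2000; S(4,3) = 9.7511; S(4,4) = 8.4896
Terminal payoffs V(N, i) = max(S_T - K, 0):
  V(4,0) = 3.475737; V(4,1) = 1.564224; V(4,2) = 0.000000; V(4,3) = 0.000000; V(4,4) = 0.000000
Backward induction: V(k, i) = exp(-r*dt) * [p * V(k+1, i) + (1-p) * V(k+1, i+1)]; then take max(V_cont, immediate exercise) for American.
  V(3,0) = exp(-r*dt) * [p*3.475737 + (1-p)*1.564224] = 2.494846; exercise = 2.486892; V(3,0) = max -> 2.494846
  V(3,1) = exp(-r*dt) * [p*1.564224 + (1-p)*0.000000] = 0.763355; exercise = 0.703304; V(3,1) = max -> 0.763355
  V(3,2) = exp(-r*dt) * [p*0.000000 + (1-p)*0.000000] = 0.000000; exercise = 0.000000; V(3,2) = max -> 0.000000
  V(3,3) = exp(-r*dt) * [p*0.000000 + (1-p)*0.000000] = 0.000000; exercise = 0.000000; V(3,3) = max -> 0.000000
  V(2,0) = exp(-r*dt) * [p*2.494846 + (1-p)*0.763355] = 1.607258; exercise = 1.564224; V(2,0) = max -> 1.607258
  V(2,1) = exp(-r*dt) * [p*0.763355 + (1-p)*0.000000] = 0.372524; exercise = 0.000000; V(2,1) = max -> 0.372524
  V(2,2) = exp(-r*dt) * [p*0.000000 + (1-p)*0.000000] = 0.000000; exercise = 0.000000; V(2,2) = max -> 0.000000
  V(1,0) = exp(-r*dt) * [p*1.607258 + (1-p)*0.372524] = 0.974558; exercise = 0.703304; V(1,0) = max -> 0.974558
  V(1,1) = exp(-r*dt) * [p*0.372524 + (1-p)*0.000000] = 0.181795; exercise = 0.000000; V(1,1) = max -> 0.181795
  V(0,0) = exp(-r*dt) * [p*0.974558 + (1-p)*0.181795] = 0.568413; exercise = 0.000000; V(0,0) = max -> 0.568413


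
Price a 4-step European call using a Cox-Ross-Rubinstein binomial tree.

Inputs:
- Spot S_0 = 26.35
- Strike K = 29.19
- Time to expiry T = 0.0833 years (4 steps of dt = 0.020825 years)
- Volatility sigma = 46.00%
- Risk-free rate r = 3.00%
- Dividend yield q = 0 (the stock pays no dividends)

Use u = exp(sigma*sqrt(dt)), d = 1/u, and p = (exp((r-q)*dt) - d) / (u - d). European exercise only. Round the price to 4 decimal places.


Answer: Price = V(0,0) = 0.5070

Derivation:
dt = T/N = 0.020825
u = exp(sigma*sqrt(dt)) = 1.068635; d = 1/u = 0.935773
p = (exp((r-q)*dt) - d) / (u - d) = 0.488114
Discount per step: exp(-r*dt) = 0.999375
Stock lattice S(k, i) with i counting down-moves:
  k=0: S(0,0) = 26.3500
  k=1: S(1,0) = 28.1585; S(1,1) = 24.6576
  k=2: S(2,0) = 30.0912; S(2,1) = 26.3500; S(2,2) = 23.0739
  k=3: S(3,0) = 32.1565; S(3,1) = 28.1585; S(3,2) = 24.6576; S(3,3) = 21.5920
  k=4: S(4,0) = 34.3635; S(4,1) = 30.0912; S(4,2) = 26.3500; S(4,3) = 23.0739; S(4,4) = 20.2052
Terminal payoffs V(N, i) = max(S_T - K, 0):
  V(4,0) = 5.173545; V(4,1) = 0.901185; V(4,2) = 0.000000; V(4,3) = 0.000000; V(4,4) = 0.000000
Backward induction: V(k, i) = exp(-r*dt) * [p * V(k+1, i) + (1-p) * V(k+1, i+1)].
  V(3,0) = exp(-r*dt) * [p*5.173545 + (1-p)*0.901185] = 2.984720
  V(3,1) = exp(-r*dt) * [p*0.901185 + (1-p)*0.000000] = 0.439607
  V(3,2) = exp(-r*dt) * [p*0.000000 + (1-p)*0.000000] = 0.000000
  V(3,3) = exp(-r*dt) * [p*0.000000 + (1-p)*0.000000] = 0.000000
  V(2,0) = exp(-r*dt) * [p*2.984720 + (1-p)*0.439607] = 1.680863
  V(2,1) = exp(-r*dt) * [p*0.439607 + (1-p)*0.000000] = 0.214444
  V(2,2) = exp(-r*dt) * [p*0.000000 + (1-p)*0.000000] = 0.000000
  V(1,0) = exp(-r*dt) * [p*1.680863 + (1-p)*0.214444] = 0.929643
  V(1,1) = exp(-r*dt) * [p*0.214444 + (1-p)*0.000000] = 0.104608
  V(0,0) = exp(-r*dt) * [p*0.929643 + (1-p)*0.104608] = 0.507003


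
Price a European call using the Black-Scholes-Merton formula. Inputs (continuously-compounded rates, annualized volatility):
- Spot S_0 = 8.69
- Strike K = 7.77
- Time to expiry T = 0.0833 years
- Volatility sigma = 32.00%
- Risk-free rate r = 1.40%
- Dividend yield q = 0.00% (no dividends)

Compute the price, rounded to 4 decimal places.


d1 = (ln(S/K) + (r - q + 0.5*sigma^2) * T) / (sigma * sqrt(T)) = 1.27043122
d2 = d1 - sigma * sqrt(T) = 1.17807365
exp(-rT) = 0.99883448; exp(-qT) = 1.00000000
C = S_0 * exp(-qT) * N(d1) - K * exp(-rT) * N(d2)
N(d1) = 0.89803447; N(d2) = 0.88061638
C = 8.6900 * 1.00000000 * 0.89803447 - 7.7700 * 0.99883448 * 0.88061638 = 0.9695

Answer: Price = 0.9695


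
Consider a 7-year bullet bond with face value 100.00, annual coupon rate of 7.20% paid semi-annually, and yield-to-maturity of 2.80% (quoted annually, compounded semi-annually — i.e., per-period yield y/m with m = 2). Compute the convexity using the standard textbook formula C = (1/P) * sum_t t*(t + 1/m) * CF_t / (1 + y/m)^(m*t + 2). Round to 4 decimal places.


Answer: Convexity = 39.5001

Derivation:
Coupon per period c = face * coupon_rate / m = 3.600000
Periods per year m = 2; per-period yield y/m = 0.014000
Number of cashflows N = 14
Cashflows (t years, CF_t, discount factor 1/(1+y/m)^(m*t), PV):
  t = 0.5000: CF_t = 3.600000, DF = 0.986193, PV = 3.550296
  t = 1.0000: CF_t = 3.600000, DF = 0.972577, PV = 3.501278
  t = 1.5000: CF_t = 3.600000, DF = 0.959149, PV = 3.452937
  t = 2.0000: CF_t = 3.600000, DF = 0.945906, PV = 3.405263
  t = 2.5000: CF_t = 3.600000, DF = 0.932847, PV = 3.358248
  t = 3.0000: CF_t = 3.600000, DF = 0.919967, PV = 3.311881
  t = 3.5000: CF_t = 3.600000, DF = 0.907265, PV = 3.266155
  t = 4.0000: CF_t = 3.600000, DF = 0.894739, PV = 3.221060
  t = 4.5000: CF_t = 3.600000, DF = 0.882386, PV = 3.176588
  t = 5.0000: CF_t = 3.600000, DF = 0.870203, PV = 3.132730
  t = 5.5000: CF_t = 3.600000, DF = 0.858188, PV = 3.089477
  t = 6.0000: CF_t = 3.600000, DF = 0.846339, PV = 3.046822
  t = 6.5000: CF_t = 3.600000, DF = 0.834654, PV = 3.004755
  t = 7.0000: CF_t = 103.600000, DF = 0.823130, PV = 85.276307
Price P = sum_t PV_t = 127.793798
Convexity numerator sum_t t*(t + 1/m) * CF_t / (1+y/m)^(m*t + 2):
  t = 0.5000: term = 1.726468
  t = 1.0000: term = 5.107895
  t = 1.5000: term = 10.074743
  t = 2.0000: term = 16.559407
  t = 2.5000: term = 24.496164
  t = 3.0000: term = 33.821134
  t = 3.5000: term = 44.472234
  t = 4.0000: term = 56.389138
  t = 4.5000: term = 69.513237
  t = 5.0000: term = 83.787597
  t = 5.5000: term = 99.156919
  t = 6.0000: term = 115.567505
  t = 6.5000: term = 132.967215
  t = 7.0000: term = 4354.234142
Convexity = (1/P) * sum = 5047.873798 / 127.793798 = 39.500147


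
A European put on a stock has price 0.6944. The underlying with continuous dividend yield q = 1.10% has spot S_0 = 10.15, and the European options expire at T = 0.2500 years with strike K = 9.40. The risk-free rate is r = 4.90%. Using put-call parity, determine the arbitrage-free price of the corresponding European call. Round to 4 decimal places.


Put-call parity: C - P = S_0 * exp(-qT) - K * exp(-rT).
S_0 * exp(-qT) = 10.1500 * 0.99725378 = 10.12212584
K * exp(-rT) = 9.4000 * 0.98782473 = 9.28555242
C = P + S*exp(-qT) - K*exp(-rT)
C = 0.6944 + 10.12212584 - 9.28555242 = 1.5310

Answer: Call price = 1.5310
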